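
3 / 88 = 0.03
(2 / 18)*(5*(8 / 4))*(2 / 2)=10 / 9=1.11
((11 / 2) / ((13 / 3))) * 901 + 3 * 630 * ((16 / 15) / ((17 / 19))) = 1501365 / 442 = 3396.75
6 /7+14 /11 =2.13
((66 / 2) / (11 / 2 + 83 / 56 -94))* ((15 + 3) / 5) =-3024 / 2215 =-1.37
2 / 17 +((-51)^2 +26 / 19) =840603 / 323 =2602.49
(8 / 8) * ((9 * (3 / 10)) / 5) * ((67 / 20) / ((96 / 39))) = 23517 / 32000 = 0.73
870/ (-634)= -435/ 317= -1.37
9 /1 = 9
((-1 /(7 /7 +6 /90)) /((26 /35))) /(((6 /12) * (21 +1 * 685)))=-525 /146848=-0.00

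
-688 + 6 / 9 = -687.33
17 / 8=2.12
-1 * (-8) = 8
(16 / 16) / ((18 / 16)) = 8 / 9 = 0.89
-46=-46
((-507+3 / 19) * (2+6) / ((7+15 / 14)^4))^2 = 8759046534871449600 / 9596983536392219881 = 0.91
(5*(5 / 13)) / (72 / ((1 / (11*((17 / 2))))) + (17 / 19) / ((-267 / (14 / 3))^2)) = 60952095 / 213371350504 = 0.00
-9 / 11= -0.82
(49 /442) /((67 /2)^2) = 98 /992069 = 0.00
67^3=300763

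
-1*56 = -56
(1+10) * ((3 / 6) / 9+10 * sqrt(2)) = 11 / 18+110 * sqrt(2) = 156.17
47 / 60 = 0.78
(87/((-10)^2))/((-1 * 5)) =-87/500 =-0.17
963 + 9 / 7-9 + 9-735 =1605 / 7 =229.29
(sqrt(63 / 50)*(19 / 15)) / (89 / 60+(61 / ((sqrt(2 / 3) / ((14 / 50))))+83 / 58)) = -83823630*sqrt(14) / 32478280799+491258376*sqrt(21) / 32478280799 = 0.06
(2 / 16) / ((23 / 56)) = 0.30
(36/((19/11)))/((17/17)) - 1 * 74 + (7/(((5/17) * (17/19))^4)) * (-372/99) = -2170085182/391875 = -5537.70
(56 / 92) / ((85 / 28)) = 392 / 1955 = 0.20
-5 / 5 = -1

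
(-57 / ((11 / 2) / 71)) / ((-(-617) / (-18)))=145692 / 6787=21.47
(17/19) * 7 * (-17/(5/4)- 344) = -212772/95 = -2239.71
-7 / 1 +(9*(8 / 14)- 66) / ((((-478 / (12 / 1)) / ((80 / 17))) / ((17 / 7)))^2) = -235297921 / 19592503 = -12.01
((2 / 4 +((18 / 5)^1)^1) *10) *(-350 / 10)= -1435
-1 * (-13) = 13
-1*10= -10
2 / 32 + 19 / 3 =6.40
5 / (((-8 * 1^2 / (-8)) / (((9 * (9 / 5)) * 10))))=810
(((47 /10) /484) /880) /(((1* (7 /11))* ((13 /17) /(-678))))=-270861 /17617600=-0.02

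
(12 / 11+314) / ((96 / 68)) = 29461 / 132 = 223.19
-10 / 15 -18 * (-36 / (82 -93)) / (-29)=1306 / 957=1.36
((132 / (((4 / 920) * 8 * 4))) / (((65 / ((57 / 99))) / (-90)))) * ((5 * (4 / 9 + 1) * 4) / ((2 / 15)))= -163875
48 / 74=24 / 37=0.65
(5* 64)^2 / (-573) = -102400 / 573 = -178.71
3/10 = 0.30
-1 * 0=0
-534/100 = -5.34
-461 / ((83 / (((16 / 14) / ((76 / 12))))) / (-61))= 674904 / 11039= 61.14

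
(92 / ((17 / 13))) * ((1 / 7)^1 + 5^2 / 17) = 229632 / 2023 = 113.51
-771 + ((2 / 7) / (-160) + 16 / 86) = -18561243 / 24080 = -770.82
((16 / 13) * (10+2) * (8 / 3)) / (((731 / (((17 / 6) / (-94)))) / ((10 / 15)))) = -256 / 236457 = -0.00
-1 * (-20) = 20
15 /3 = 5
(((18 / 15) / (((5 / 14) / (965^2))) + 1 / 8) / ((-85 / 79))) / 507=-1977474991 / 344760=-5735.80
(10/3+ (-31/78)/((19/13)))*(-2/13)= -349/741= -0.47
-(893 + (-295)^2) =-87918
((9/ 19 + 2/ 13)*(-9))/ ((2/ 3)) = -4185/ 494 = -8.47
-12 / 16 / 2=-3 / 8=-0.38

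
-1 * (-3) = 3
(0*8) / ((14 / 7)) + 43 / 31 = 43 / 31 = 1.39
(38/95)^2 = 4/25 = 0.16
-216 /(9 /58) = -1392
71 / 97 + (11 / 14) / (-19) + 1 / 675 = 12053627 / 17416350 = 0.69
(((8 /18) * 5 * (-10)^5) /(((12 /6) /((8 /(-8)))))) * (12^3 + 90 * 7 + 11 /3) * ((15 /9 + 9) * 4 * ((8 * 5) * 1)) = 36275200000000 /81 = 447841975308.64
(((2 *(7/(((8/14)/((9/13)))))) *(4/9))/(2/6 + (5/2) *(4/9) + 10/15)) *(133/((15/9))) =18522/65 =284.95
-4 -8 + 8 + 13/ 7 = -15/ 7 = -2.14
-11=-11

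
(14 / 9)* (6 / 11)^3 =336 / 1331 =0.25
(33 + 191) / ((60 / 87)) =1624 / 5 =324.80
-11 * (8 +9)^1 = -187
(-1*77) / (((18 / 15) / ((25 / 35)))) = -275 / 6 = -45.83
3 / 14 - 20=-277 / 14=-19.79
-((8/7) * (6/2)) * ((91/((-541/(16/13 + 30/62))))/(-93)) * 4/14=-11056/3639307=-0.00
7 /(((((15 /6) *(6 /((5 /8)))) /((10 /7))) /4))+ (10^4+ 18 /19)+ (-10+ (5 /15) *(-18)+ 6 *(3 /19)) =569291 /57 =9987.56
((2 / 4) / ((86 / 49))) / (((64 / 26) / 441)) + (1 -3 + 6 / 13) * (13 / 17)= 4665509 / 93568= 49.86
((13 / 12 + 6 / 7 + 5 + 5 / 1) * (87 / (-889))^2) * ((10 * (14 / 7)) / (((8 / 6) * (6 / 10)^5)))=13180046875 / 597482676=22.06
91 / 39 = 7 / 3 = 2.33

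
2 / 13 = 0.15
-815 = -815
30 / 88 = 15 / 44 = 0.34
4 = 4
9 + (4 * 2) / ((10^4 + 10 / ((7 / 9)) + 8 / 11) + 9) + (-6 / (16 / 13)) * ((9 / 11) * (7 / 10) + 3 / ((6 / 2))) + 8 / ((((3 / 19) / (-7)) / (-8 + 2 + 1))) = 3615690678181 / 2037390960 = 1774.67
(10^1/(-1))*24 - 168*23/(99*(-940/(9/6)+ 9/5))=-3534040/14729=-239.94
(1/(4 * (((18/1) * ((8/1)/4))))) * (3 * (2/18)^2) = 1/3888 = 0.00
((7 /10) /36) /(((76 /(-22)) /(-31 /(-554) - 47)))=667513 /2526240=0.26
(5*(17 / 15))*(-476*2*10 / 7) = -7706.67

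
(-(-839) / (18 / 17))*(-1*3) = -2377.17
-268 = -268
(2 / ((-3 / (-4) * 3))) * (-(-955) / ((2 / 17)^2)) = 551990 / 9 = 61332.22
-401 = -401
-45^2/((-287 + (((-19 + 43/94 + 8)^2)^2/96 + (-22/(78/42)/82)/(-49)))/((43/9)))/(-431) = -54111411892661760/381629650425813607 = -0.14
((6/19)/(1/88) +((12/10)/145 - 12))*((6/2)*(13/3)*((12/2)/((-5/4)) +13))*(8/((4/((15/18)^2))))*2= 38662754/8265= 4677.89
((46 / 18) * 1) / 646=23 / 5814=0.00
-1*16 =-16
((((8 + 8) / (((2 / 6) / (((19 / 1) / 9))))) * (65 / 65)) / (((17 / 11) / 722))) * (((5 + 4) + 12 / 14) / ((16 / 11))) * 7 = 38177194 / 17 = 2245717.29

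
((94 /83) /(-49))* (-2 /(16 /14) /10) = 47 /11620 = 0.00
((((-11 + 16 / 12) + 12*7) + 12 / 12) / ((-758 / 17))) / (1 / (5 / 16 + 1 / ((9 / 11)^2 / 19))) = -71440069 / 1473552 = -48.48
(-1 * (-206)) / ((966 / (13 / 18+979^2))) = 1776950953 / 8694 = 204388.19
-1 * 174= -174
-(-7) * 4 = 28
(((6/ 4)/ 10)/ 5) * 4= 3/ 25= 0.12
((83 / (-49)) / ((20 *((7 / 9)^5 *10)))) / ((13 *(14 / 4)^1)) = -4901067 / 7494241300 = -0.00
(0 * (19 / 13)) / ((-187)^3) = 0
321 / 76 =4.22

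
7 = 7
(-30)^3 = -27000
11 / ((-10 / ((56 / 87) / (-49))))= 44 / 3045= 0.01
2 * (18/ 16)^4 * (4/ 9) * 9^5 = 43046721/ 512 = 84075.63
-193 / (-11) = 193 / 11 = 17.55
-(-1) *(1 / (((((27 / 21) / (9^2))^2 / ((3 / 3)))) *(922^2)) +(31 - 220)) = -160661907 / 850084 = -189.00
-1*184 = -184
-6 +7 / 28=-23 / 4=-5.75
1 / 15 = 0.07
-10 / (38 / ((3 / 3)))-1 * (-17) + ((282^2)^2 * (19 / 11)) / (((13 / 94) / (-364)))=-28750356484765.81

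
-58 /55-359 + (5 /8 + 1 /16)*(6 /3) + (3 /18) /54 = -12783229 /35640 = -358.68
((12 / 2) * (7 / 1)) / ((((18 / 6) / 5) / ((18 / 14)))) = 90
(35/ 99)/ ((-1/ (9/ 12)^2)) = -0.20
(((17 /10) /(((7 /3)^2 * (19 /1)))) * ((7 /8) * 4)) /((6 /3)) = 153 /5320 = 0.03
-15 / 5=-3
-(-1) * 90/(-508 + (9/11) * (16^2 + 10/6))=-990/3269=-0.30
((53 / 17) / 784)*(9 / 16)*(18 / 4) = 4293 / 426496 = 0.01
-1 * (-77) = 77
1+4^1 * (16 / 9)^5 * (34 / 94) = 74078471 / 2775303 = 26.69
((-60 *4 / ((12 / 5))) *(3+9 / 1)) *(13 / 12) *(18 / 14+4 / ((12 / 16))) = -180700 / 21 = -8604.76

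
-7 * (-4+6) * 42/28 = -21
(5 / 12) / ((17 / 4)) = 5 / 51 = 0.10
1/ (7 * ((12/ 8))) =2/ 21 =0.10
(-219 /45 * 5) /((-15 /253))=18469 /45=410.42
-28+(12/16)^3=-1765/64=-27.58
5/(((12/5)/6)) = 25/2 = 12.50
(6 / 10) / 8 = 3 / 40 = 0.08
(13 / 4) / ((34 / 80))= 130 / 17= 7.65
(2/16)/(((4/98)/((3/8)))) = 147/128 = 1.15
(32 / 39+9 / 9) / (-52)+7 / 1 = 14125 / 2028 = 6.96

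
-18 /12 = -3 /2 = -1.50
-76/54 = -38/27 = -1.41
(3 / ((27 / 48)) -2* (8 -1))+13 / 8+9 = 47 / 24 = 1.96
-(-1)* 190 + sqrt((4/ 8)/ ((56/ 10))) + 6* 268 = sqrt(70)/ 28 + 1798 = 1798.30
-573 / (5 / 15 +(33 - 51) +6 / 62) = 53289 / 1634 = 32.61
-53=-53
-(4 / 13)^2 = -16 / 169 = -0.09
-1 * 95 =-95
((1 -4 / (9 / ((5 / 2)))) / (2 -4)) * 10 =5 / 9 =0.56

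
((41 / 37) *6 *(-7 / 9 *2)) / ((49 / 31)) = -5084 / 777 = -6.54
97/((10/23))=2231/10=223.10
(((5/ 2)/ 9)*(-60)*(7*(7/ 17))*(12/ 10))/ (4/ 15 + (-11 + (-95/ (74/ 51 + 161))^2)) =20180520150/ 3637703129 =5.55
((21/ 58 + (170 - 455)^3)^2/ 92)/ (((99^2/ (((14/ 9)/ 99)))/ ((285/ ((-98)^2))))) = 19028573383639774655/ 68667661760544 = 277111.13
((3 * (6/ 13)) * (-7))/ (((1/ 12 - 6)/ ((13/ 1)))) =1512/ 71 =21.30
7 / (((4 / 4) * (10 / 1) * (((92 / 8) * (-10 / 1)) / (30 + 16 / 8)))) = -112 / 575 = -0.19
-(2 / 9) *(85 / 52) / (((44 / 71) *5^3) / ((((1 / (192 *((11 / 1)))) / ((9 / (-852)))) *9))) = 85697 / 45302400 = 0.00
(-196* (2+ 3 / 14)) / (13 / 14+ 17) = -6076 / 251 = -24.21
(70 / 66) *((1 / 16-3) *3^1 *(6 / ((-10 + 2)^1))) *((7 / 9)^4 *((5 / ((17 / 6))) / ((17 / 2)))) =19748225 / 37079856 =0.53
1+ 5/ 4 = 2.25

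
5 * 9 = 45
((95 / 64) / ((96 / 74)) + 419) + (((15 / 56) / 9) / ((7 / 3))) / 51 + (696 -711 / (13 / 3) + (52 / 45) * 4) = 477388493873 / 499000320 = 956.69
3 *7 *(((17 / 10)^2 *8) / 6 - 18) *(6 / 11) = -162.04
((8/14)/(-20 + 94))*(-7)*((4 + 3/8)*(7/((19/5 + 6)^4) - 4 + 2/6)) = 22642745/26118078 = 0.87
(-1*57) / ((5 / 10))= -114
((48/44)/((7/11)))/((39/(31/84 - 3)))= -17/147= -0.12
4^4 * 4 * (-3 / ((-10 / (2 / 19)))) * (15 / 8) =1152 / 19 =60.63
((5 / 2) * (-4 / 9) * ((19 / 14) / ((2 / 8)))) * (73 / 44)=-10.01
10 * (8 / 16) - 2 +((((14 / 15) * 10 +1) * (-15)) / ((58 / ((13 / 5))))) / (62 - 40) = 2.68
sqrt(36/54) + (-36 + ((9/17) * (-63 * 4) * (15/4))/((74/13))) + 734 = sqrt(6)/3 + 767519/1258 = 610.93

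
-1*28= -28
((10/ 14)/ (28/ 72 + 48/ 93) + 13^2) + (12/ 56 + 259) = 606611/ 1414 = 429.00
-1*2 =-2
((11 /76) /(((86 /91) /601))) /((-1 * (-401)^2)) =-601601 /1050995336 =-0.00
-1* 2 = -2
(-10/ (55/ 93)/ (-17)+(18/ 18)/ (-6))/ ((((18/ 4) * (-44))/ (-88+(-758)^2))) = -44474017/ 18513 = -2402.31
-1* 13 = -13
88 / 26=44 / 13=3.38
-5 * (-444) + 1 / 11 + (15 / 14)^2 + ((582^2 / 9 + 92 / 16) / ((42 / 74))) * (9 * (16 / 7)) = 420895129 / 308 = 1366542.63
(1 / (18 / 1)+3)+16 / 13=1003 / 234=4.29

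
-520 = -520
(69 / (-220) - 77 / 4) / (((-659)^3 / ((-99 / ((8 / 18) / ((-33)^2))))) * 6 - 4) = -7909407 / 2860294625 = -0.00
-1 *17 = -17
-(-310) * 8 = 2480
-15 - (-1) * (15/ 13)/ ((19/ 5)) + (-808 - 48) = -215062/ 247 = -870.70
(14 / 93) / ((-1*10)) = -7 / 465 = -0.02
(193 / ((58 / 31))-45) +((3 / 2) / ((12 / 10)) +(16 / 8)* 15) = 10371 / 116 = 89.41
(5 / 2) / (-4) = -5 / 8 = -0.62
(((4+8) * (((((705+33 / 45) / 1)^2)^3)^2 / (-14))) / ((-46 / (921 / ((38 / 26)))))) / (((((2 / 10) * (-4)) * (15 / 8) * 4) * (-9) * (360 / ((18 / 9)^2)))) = 1976079497901060792549391770852911417959184560528384 / 53580696427001953125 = 36880436979636139294295180000000.00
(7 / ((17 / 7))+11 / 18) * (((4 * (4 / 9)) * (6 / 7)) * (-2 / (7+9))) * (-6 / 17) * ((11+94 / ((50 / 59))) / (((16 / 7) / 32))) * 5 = 8688832 / 4335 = 2004.34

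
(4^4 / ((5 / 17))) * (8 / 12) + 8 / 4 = 8734 / 15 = 582.27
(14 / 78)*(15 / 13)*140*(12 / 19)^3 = 8467200 / 1159171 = 7.30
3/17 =0.18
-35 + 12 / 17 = -583 / 17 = -34.29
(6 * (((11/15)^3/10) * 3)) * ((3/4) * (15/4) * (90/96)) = 11979/6400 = 1.87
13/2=6.50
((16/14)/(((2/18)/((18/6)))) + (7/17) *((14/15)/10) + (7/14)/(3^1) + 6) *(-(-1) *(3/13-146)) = -250731619/46410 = -5402.53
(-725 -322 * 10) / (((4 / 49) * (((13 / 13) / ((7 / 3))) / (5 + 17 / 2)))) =-12178215 / 8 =-1522276.88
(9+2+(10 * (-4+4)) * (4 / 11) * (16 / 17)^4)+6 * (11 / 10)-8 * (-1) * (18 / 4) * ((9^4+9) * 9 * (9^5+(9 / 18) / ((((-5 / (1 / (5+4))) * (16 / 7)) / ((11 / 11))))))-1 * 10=2513928299597 / 20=125696414979.85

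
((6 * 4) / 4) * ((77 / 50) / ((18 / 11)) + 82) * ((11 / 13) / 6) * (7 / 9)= 54.59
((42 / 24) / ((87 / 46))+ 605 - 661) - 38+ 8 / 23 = -371093 / 4002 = -92.73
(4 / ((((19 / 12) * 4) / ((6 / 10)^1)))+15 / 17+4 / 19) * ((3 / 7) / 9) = 2377 / 33915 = 0.07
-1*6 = -6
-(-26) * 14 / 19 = 364 / 19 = 19.16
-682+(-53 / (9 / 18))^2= 10554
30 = 30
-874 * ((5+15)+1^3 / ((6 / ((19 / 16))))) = -847343 / 48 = -17652.98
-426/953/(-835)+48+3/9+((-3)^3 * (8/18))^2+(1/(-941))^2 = 406570297462418/2113877799465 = 192.33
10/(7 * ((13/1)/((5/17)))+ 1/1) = 25/776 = 0.03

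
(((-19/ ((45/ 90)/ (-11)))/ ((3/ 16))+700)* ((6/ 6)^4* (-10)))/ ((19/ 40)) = -3515200/ 57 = -61670.18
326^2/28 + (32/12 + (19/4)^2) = 1283789/336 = 3820.80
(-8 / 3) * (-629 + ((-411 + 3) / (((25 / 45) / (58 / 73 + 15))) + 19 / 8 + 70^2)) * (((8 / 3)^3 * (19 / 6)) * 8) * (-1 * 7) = -5826912888832 / 88695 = -65696069.55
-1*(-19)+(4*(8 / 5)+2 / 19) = 2423 / 95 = 25.51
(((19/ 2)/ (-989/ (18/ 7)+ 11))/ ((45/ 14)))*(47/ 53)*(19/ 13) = -237538/ 23167625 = -0.01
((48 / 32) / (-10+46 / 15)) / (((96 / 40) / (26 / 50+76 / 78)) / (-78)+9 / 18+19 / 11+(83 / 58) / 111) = -2321591085 / 23818055872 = -0.10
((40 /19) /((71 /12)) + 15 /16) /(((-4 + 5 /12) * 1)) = -83745 /232028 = -0.36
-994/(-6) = 497/3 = 165.67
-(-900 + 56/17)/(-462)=-1.94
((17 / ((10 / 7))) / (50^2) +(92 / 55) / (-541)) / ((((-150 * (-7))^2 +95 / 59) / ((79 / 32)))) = 1156715709 / 309678590276000000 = 0.00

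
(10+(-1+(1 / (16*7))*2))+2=617 / 56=11.02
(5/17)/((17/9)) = 45/289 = 0.16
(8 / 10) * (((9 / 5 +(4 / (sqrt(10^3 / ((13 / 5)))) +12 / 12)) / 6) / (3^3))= 2 * sqrt(26) / 10125 +28 / 2025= 0.01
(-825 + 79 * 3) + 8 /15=-8812 /15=-587.47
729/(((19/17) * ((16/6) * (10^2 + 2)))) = 729/304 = 2.40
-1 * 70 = -70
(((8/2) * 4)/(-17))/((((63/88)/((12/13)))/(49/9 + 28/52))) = -563200/77571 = -7.26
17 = 17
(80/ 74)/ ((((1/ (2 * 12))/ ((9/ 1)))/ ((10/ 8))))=10800/ 37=291.89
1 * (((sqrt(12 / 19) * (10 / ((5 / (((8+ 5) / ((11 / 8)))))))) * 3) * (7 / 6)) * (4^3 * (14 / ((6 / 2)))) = 1304576 * sqrt(57) / 627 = 15708.66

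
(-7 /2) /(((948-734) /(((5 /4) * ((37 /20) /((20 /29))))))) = -7511 /136960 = -0.05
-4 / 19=-0.21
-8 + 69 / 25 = -131 / 25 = -5.24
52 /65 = 4 /5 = 0.80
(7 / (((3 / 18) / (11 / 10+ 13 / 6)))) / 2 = 68.60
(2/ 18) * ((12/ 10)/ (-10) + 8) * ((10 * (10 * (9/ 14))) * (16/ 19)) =6304/ 133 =47.40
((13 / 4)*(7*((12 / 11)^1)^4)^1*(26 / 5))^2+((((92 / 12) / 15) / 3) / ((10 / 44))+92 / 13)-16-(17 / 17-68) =52914623564304779 / 1880999180775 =28131.13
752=752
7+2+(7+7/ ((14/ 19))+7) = 65/ 2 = 32.50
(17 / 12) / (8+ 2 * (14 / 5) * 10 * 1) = 17 / 768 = 0.02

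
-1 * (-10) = 10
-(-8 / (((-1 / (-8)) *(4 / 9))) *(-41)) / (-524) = 1476 / 131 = 11.27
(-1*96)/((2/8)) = -384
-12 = -12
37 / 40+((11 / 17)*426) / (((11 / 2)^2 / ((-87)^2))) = 515909959 / 7480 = 68971.92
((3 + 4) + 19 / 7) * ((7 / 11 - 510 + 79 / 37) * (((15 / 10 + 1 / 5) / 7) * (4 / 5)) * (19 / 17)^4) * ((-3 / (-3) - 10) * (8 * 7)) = 15496547260032 / 20584025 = 752843.39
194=194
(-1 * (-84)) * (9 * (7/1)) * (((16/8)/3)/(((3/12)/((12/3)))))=56448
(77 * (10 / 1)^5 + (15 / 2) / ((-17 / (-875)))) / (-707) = -37401875 / 3434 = -10891.64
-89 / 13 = -6.85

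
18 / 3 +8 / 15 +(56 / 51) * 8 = 1302 / 85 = 15.32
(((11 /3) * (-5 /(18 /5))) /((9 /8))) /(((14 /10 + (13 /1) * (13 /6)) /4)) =-44000 /71847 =-0.61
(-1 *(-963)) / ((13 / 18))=17334 / 13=1333.38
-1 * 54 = -54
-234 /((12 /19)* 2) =-741 /4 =-185.25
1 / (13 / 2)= 0.15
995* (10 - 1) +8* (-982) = 1099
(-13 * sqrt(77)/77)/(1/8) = -104 * sqrt(77)/77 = -11.85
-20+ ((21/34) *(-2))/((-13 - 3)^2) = -87061/4352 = -20.00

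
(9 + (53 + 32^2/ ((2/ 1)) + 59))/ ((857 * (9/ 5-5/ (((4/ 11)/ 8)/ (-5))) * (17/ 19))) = 60135/ 40195871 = 0.00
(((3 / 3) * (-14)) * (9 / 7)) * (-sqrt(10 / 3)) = 6 * sqrt(30) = 32.86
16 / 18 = 8 / 9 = 0.89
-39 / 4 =-9.75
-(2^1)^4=-16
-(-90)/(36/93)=465/2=232.50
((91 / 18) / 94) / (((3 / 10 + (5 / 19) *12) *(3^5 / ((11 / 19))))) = 5005 / 135064746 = 0.00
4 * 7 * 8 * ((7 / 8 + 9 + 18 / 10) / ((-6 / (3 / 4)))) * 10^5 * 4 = -130760000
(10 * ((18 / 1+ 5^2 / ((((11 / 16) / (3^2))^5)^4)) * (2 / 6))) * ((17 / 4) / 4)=5205440969890514512480764141926983722772650255 / 2690999979730240036804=1934389078075108435708368.00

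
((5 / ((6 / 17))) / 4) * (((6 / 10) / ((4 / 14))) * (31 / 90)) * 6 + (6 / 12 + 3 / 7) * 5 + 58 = 78.01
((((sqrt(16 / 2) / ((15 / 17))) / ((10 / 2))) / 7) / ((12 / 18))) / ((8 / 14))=17 * sqrt(2) / 100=0.24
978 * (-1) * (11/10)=-5379/5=-1075.80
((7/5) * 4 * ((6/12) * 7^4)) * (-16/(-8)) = 67228/5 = 13445.60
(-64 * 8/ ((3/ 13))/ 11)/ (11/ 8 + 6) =-53248/ 1947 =-27.35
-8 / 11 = -0.73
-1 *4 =-4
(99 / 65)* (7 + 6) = 99 / 5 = 19.80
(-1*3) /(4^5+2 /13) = -13 /4438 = -0.00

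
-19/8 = -2.38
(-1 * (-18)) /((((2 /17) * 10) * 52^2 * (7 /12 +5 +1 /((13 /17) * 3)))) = 153 /162760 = 0.00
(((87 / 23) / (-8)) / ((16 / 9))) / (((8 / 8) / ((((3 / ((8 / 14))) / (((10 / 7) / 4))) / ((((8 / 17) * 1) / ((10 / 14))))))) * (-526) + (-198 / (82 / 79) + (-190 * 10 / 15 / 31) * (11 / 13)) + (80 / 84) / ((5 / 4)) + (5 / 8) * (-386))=0.00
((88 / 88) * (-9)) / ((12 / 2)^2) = -1 / 4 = -0.25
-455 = -455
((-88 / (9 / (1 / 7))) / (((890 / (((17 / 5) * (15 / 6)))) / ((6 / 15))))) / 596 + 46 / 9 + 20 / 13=200609191 / 30168775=6.65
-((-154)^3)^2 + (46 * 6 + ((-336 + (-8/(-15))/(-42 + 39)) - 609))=-600256454686433/45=-13339032326365.18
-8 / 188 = -2 / 47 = -0.04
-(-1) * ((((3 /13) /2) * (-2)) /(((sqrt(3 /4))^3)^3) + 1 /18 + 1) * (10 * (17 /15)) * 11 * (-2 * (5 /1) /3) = -35530 /81 + 1914880 * sqrt(3) /9477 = -88.67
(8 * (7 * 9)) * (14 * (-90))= -635040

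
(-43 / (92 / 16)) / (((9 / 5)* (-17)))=860 / 3519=0.24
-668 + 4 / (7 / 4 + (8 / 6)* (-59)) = -616612 / 923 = -668.05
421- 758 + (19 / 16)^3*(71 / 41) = -334.10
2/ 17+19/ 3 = 329/ 51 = 6.45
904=904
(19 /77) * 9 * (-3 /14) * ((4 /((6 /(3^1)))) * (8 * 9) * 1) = -36936 /539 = -68.53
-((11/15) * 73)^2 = -644809/225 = -2865.82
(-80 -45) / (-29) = 125 / 29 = 4.31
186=186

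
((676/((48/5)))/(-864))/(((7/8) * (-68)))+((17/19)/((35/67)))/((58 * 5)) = 61828771/8497742400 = 0.01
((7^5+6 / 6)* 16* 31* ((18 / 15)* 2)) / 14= 50020608 / 35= 1429160.23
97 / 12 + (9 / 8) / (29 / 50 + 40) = 49372 / 6087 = 8.11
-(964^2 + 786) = -930082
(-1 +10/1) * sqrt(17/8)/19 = 9 * sqrt(34)/76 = 0.69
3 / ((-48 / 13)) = -13 / 16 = -0.81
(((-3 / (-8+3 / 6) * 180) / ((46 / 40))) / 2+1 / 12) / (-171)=-8663 / 47196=-0.18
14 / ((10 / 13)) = 91 / 5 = 18.20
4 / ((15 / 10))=8 / 3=2.67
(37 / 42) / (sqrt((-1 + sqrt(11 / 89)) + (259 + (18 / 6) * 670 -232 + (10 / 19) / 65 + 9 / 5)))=0.02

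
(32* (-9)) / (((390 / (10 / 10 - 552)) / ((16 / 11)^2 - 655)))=-2089365552 / 7865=-265653.60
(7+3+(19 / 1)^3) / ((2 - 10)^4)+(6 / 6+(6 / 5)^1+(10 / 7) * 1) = 760607 / 143360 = 5.31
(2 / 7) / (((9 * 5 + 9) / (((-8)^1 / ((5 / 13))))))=-104 / 945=-0.11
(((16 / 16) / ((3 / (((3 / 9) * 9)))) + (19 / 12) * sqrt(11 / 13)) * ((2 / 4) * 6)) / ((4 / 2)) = 3 / 2 + 19 * sqrt(143) / 104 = 3.68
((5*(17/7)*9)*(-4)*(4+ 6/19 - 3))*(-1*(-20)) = -1530000/133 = -11503.76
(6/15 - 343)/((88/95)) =-32547/88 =-369.85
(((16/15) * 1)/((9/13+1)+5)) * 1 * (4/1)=832/1305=0.64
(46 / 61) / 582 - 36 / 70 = -318713 / 621285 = -0.51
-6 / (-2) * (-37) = -111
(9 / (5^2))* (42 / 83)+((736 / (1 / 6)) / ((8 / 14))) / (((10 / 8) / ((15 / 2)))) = 96213978 / 2075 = 46368.18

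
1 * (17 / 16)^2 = 289 / 256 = 1.13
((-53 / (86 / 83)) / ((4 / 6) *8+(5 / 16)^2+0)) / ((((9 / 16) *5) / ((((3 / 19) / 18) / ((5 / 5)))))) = -0.03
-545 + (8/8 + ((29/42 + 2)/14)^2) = -188071967/345744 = -543.96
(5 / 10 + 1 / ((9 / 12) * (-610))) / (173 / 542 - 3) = -246881 / 1329495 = -0.19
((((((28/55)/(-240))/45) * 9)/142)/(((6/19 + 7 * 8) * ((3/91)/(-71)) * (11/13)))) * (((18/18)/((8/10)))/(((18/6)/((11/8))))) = 157339/2033856000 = 0.00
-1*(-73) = 73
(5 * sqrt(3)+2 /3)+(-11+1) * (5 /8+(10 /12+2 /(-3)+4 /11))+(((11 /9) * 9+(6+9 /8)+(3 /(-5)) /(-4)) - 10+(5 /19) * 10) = 169 /8360+5 * sqrt(3) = 8.68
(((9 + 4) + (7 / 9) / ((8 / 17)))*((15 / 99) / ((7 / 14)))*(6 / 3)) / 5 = 1055 / 594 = 1.78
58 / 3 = 19.33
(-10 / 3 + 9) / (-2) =-17 / 6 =-2.83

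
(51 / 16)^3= 132651 / 4096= 32.39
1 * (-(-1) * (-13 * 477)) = -6201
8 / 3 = 2.67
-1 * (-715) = 715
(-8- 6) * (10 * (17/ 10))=-238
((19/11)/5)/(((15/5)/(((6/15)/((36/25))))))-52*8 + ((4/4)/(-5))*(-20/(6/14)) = -241541/594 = -406.63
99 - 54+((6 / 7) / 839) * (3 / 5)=1321443 / 29365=45.00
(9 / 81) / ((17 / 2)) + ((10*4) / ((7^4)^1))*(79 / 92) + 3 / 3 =8680435 / 8449119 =1.03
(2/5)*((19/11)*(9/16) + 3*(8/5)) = 5079/2200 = 2.31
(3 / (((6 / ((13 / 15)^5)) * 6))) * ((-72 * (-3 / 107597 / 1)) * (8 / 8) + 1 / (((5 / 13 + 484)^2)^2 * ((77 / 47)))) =198152672209808379381487 / 2422518611303971630804612500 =0.00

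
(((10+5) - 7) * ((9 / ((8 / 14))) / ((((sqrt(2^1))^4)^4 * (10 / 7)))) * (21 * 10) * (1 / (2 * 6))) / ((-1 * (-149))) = 0.04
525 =525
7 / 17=0.41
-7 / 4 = -1.75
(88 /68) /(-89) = -22 /1513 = -0.01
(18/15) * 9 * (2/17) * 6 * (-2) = -1296/85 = -15.25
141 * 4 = 564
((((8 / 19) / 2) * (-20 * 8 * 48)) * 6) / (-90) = 2048 / 19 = 107.79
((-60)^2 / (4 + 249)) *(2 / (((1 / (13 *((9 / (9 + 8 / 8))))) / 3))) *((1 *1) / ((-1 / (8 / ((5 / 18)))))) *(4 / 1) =-29113344 / 253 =-115072.51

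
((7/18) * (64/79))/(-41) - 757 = -22067531/29151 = -757.01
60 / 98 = 30 / 49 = 0.61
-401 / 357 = -1.12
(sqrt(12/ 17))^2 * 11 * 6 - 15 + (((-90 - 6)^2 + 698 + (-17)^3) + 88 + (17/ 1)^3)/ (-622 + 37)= 48037/ 3315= 14.49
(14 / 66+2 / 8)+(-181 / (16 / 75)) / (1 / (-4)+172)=-33839 / 7557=-4.48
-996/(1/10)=-9960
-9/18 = -0.50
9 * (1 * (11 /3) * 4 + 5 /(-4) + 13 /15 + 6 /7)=19077 /140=136.26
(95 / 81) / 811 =95 / 65691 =0.00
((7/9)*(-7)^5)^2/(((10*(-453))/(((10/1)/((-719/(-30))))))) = -138412872010/8794089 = -15739.31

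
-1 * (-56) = 56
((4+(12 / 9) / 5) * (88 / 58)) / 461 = 2816 / 200535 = 0.01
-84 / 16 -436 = -1765 / 4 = -441.25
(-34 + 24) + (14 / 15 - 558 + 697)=1949 / 15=129.93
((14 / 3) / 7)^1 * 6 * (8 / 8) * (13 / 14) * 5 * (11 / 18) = 715 / 63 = 11.35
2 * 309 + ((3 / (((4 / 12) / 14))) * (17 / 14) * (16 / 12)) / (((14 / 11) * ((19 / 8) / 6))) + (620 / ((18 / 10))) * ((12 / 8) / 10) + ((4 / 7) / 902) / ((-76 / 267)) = 386745229 / 359898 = 1074.60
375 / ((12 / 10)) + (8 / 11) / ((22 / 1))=75633 / 242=312.53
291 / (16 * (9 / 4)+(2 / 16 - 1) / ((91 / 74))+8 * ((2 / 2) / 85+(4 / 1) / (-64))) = 1286220 / 154181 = 8.34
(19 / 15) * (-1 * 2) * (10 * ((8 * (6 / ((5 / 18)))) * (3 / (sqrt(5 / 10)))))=-65664 * sqrt(2) / 5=-18572.58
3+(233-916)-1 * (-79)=-601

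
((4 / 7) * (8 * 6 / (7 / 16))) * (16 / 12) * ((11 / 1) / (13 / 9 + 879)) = 101376 / 97069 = 1.04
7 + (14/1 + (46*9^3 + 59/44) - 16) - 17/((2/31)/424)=-3440081/44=-78183.66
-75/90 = -5/6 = -0.83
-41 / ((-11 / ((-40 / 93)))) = -1640 / 1023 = -1.60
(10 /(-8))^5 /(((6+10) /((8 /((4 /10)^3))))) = -390625 /16384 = -23.84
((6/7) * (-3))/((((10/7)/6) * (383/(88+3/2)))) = -4833/1915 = -2.52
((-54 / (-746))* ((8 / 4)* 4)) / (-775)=-216 / 289075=-0.00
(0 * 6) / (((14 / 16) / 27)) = 0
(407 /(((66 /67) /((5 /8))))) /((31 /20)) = 61975 /372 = 166.60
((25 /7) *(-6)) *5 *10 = -1071.43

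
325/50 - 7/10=5.80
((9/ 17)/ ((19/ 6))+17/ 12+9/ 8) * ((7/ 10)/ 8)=146993/ 620160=0.24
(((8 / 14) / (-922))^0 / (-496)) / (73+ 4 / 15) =-15 / 545104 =-0.00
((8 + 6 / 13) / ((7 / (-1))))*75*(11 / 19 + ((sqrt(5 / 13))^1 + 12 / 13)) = -192.40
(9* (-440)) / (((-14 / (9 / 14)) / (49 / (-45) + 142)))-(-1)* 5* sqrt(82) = 5* sqrt(82) + 1255518 / 49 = 25668.09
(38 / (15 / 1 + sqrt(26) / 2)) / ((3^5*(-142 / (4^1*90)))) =-400 / 14697 + 40*sqrt(26) / 44091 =-0.02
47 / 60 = 0.78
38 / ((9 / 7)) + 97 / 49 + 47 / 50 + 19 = 1135027 / 22050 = 51.48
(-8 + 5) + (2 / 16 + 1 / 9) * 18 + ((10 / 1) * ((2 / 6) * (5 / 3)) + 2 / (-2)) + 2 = 281 / 36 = 7.81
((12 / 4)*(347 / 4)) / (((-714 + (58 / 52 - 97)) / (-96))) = 216528 / 7019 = 30.85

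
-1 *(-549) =549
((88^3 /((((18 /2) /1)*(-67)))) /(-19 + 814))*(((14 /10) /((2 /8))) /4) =-4770304 /2396925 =-1.99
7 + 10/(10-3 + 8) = 23/3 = 7.67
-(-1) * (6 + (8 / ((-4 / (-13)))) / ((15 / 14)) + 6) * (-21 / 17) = -224 / 5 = -44.80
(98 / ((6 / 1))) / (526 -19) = 49 / 1521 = 0.03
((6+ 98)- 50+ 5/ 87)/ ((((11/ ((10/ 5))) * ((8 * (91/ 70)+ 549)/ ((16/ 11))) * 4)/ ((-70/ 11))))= -13168400/ 323884209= -0.04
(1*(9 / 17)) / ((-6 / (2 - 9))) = 21 / 34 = 0.62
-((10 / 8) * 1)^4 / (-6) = 625 / 1536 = 0.41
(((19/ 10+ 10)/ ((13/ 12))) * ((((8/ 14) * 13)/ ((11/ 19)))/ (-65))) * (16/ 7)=-124032/ 25025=-4.96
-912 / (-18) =152 / 3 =50.67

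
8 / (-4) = -2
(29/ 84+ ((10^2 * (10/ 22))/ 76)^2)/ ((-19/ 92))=-59322727/ 17428719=-3.40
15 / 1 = 15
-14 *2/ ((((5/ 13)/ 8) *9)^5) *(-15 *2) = 681325625344/ 12301875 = 55383.88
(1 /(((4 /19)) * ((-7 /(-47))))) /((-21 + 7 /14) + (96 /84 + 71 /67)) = -59831 /34326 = -1.74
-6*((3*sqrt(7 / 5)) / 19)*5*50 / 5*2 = -360*sqrt(35) / 19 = -112.09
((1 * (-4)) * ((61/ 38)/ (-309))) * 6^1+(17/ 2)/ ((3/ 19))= 633575/ 11742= 53.96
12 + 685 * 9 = 6177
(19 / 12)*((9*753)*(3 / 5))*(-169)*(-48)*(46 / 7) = 12012042744 / 35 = 343201221.26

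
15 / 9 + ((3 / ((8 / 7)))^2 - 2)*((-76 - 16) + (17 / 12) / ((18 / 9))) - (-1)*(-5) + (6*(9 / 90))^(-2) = -2059909 / 4608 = -447.03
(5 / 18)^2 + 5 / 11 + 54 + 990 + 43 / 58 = 108035245 / 103356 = 1045.27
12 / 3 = 4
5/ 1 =5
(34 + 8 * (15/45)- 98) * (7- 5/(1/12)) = 9752/3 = 3250.67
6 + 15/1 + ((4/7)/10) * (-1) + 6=943/35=26.94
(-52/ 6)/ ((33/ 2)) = -52/ 99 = -0.53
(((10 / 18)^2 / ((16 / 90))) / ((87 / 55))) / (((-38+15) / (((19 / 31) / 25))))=-5225 / 4466232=-0.00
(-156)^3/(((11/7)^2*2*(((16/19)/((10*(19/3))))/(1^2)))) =-6995291940/121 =-57812330.08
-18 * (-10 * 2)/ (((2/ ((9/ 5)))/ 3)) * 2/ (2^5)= 60.75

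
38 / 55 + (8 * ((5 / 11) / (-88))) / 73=30489 / 44165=0.69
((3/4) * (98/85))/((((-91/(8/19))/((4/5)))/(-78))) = 2016/8075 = 0.25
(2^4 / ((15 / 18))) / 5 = 96 / 25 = 3.84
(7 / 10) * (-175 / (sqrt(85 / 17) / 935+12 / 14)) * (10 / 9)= -158.35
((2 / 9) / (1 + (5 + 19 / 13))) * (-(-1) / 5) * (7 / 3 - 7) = -364 / 13095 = -0.03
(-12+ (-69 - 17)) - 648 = -746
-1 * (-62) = 62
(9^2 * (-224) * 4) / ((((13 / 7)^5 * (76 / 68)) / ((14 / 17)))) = -17076987648 / 7054567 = -2420.70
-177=-177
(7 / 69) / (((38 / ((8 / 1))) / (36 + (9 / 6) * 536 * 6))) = 45360 / 437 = 103.80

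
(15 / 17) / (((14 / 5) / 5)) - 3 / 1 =-339 / 238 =-1.42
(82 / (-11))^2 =6724 / 121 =55.57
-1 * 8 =-8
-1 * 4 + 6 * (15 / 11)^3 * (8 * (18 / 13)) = 2846788 / 17303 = 164.53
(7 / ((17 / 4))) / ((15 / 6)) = 56 / 85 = 0.66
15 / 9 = 5 / 3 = 1.67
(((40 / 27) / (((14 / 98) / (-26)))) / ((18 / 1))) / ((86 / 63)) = -12740 / 1161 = -10.97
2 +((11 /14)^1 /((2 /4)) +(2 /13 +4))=703 /91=7.73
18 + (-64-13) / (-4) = 149 / 4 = 37.25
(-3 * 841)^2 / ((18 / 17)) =12023777 / 2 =6011888.50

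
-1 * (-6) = 6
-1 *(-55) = 55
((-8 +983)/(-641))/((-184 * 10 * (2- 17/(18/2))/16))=1755/14743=0.12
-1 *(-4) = 4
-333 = -333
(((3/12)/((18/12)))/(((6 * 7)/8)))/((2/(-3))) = -1/21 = -0.05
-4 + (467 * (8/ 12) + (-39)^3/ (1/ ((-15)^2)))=-40039403/ 3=-13346467.67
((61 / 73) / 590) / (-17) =-61 / 732190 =-0.00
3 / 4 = 0.75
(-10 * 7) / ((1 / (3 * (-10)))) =2100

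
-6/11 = -0.55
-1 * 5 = -5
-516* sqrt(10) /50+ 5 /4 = 5 /4 -258* sqrt(10) /25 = -31.38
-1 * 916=-916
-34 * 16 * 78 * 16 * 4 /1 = -2715648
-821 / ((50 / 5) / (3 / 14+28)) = -64859 / 28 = -2316.39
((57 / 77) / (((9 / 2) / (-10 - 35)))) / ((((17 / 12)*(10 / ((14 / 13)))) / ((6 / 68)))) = -2052 / 41327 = -0.05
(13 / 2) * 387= 5031 / 2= 2515.50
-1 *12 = -12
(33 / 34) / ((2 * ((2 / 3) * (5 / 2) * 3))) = 33 / 340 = 0.10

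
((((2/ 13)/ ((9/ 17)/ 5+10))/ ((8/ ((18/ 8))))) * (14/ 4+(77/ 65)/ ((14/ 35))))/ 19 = 16065/ 11032996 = 0.00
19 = 19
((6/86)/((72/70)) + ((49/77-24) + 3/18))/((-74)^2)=-131281/31081776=-0.00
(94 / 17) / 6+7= 404 / 51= 7.92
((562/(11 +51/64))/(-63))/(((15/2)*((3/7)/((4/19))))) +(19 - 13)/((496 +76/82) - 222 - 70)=-494216369/24406654725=-0.02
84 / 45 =28 / 15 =1.87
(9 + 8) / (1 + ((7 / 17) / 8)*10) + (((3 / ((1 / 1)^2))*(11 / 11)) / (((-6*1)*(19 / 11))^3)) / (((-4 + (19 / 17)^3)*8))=5311605862271 / 473260464576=11.22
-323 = -323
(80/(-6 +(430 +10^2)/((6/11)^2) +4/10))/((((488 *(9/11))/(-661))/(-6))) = 4362600/9749081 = 0.45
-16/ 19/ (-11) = 16/ 209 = 0.08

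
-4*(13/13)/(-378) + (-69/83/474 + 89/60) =36983909/24785460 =1.49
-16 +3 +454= 441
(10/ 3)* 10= 33.33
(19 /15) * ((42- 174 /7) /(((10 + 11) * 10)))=76 /735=0.10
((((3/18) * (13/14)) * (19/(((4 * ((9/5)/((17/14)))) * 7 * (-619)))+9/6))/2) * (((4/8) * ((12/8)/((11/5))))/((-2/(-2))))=212818645/5380962048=0.04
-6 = -6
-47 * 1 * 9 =-423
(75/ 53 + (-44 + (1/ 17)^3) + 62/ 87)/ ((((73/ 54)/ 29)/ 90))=-1536672121560/ 19008397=-80841.75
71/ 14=5.07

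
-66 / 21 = -22 / 7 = -3.14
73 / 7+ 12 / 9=247 / 21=11.76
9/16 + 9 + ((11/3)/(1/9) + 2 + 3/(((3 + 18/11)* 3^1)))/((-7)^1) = 25885/5712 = 4.53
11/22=1/2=0.50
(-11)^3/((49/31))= -41261/49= -842.06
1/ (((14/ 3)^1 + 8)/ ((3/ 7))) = 9/ 266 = 0.03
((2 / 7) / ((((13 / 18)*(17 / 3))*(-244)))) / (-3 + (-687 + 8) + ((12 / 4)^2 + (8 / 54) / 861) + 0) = 89667 / 210913305187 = 0.00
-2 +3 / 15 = -9 / 5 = -1.80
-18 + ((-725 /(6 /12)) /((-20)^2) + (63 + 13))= 435 /8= 54.38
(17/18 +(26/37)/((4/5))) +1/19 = 11866/6327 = 1.88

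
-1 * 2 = -2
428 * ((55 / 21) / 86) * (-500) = -5885000 / 903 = -6517.17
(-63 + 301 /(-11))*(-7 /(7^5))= 142 /3773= 0.04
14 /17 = 0.82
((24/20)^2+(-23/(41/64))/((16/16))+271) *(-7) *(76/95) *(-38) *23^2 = 136465000056/5125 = 26627317.08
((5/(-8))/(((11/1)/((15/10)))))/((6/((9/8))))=-45/2816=-0.02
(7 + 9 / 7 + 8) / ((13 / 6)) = 684 / 91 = 7.52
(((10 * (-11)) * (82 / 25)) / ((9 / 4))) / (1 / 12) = -28864 / 15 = -1924.27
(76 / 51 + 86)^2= 19909444 / 2601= 7654.53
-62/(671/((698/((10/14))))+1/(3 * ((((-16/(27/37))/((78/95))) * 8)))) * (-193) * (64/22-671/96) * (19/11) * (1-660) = 81125391.66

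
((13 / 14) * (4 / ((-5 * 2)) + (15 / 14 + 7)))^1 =6981 / 980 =7.12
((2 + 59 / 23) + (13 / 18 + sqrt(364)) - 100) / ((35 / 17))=-666587 / 14490 + 34 * sqrt(91) / 35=-36.74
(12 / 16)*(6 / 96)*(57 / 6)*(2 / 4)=57 / 256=0.22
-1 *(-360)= 360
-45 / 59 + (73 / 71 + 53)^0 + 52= 3082 / 59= 52.24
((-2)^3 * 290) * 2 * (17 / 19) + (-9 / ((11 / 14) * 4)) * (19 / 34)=-59024983 / 14212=-4153.18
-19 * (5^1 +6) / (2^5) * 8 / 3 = -209 / 12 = -17.42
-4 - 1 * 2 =-6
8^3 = 512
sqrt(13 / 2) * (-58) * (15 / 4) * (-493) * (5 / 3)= 357425 * sqrt(26) / 4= 455629.26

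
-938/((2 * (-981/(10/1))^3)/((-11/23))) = -5159000/21713751243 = -0.00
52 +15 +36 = 103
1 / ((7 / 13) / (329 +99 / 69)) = 98800 / 161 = 613.66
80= 80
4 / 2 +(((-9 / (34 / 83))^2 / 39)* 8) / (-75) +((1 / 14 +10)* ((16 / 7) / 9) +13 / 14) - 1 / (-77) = 1269433657 / 303753450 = 4.18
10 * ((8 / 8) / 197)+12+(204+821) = 1037.05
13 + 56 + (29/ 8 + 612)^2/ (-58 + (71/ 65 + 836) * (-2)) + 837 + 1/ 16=4952369271/ 7205888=687.27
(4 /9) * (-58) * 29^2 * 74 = -14438288 /9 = -1604254.22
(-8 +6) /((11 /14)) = -28 /11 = -2.55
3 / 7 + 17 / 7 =20 / 7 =2.86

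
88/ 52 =22/ 13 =1.69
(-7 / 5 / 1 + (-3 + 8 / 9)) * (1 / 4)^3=-79 / 1440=-0.05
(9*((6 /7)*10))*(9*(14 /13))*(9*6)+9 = 524997 /13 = 40384.38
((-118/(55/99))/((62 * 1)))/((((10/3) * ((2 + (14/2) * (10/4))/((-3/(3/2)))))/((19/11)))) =20178/110825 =0.18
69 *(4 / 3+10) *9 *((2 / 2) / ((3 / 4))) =9384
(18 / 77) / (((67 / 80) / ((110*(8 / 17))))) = 115200 / 7973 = 14.45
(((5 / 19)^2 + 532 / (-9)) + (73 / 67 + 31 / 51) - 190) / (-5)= 915325643 / 18503055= 49.47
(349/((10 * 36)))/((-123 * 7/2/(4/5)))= -349/193725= -0.00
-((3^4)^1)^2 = -6561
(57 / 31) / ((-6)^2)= 0.05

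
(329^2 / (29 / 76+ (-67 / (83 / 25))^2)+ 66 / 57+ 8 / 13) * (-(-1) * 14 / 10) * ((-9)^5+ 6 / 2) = -149338967956228988 / 6758530565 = -22096366.44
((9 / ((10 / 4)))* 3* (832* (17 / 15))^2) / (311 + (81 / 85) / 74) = 1509998051328 / 48906775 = 30875.03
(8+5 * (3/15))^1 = 9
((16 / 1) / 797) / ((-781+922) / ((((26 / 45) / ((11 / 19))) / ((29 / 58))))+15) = 15808 / 67438155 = 0.00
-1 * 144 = -144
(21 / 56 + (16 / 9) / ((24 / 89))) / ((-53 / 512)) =-96320 / 1431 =-67.31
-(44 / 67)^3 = -85184 / 300763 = -0.28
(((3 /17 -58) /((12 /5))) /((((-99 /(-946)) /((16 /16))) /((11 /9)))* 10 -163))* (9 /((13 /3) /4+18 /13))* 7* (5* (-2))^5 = -247273650000 /651899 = -379312.82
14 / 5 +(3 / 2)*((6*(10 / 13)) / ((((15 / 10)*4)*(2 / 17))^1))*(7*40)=178682 / 65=2748.95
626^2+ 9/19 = 7445653/19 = 391876.47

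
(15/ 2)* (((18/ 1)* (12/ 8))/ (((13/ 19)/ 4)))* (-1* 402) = -6186780/ 13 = -475906.15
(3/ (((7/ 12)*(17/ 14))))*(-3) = -216/ 17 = -12.71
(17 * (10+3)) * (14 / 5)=3094 / 5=618.80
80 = 80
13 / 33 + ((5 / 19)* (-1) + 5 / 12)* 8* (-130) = -99853 / 627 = -159.26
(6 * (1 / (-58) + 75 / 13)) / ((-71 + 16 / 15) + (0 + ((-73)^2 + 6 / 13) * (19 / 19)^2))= 0.01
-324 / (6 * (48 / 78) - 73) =4212 / 901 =4.67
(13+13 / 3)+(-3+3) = 52 / 3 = 17.33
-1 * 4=-4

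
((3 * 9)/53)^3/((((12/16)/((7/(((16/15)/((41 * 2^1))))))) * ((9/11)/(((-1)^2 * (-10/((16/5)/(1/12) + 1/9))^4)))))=707804678109375000/1342832549198073917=0.53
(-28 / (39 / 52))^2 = 12544 / 9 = 1393.78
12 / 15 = 4 / 5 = 0.80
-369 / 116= -3.18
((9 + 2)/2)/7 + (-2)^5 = -437/14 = -31.21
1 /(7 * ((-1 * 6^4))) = -1 /9072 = -0.00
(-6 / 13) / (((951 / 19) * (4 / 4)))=-38 / 4121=-0.01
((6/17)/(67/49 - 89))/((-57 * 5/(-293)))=-14357/3467405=-0.00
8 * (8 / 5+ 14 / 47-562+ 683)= 983.18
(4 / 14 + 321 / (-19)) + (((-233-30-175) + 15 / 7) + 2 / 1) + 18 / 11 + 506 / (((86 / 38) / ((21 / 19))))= -12689596 / 62909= -201.71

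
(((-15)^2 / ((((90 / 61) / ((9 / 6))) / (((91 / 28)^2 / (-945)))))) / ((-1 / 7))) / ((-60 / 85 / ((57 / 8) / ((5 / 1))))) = -3329807 / 92160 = -36.13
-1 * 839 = -839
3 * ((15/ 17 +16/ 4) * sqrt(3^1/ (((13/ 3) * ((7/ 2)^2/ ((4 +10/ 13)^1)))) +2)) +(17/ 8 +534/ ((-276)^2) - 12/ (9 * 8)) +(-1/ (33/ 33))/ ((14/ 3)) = 38905/ 22218 +249 * sqrt(18794)/ 1547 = 23.82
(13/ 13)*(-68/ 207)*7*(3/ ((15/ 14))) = -6664/ 1035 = -6.44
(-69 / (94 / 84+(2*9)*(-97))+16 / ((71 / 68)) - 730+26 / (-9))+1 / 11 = -369565045583 / 515120265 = -717.43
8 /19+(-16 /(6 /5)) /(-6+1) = 176 /57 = 3.09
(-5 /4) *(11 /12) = -55 /48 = -1.15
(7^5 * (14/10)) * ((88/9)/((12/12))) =10353112/45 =230069.16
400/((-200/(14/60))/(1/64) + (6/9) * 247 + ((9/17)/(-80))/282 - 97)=-1073856000/147090019423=-0.01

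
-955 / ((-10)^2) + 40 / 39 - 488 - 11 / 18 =-1163297 / 2340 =-497.14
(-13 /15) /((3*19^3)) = -13 /308655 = -0.00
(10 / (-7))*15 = -150 / 7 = -21.43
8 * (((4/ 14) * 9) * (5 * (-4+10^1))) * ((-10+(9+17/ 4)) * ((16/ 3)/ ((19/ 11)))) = 823680/ 133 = 6193.08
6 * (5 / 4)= 15 / 2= 7.50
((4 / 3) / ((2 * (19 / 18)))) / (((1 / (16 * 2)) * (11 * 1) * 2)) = 192 / 209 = 0.92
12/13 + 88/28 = 370/91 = 4.07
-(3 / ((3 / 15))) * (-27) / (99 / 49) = 2205 / 11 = 200.45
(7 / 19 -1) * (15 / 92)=-45 / 437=-0.10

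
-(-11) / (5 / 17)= 187 / 5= 37.40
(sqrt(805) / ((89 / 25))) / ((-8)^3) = -25* sqrt(805) / 45568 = -0.02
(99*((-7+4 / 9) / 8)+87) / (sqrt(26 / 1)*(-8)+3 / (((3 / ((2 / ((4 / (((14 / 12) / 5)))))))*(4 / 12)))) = -18800*sqrt(26) / 665551-1645 / 1331102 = -0.15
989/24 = 41.21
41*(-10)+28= -382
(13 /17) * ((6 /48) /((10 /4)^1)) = 13 /340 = 0.04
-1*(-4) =4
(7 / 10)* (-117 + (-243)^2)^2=2431086436.80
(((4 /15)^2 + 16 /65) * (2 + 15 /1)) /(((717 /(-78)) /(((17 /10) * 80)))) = -4291072 /53775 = -79.80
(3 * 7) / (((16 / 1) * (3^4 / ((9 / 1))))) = 7 / 48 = 0.15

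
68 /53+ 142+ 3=7753 /53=146.28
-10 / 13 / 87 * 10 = -100 / 1131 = -0.09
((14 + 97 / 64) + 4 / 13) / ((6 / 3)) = 13165 / 1664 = 7.91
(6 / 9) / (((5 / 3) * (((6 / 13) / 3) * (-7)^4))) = 13 / 12005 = 0.00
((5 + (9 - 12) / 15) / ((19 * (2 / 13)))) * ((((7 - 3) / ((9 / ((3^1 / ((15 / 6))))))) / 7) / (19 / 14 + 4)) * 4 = 3328 / 35625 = 0.09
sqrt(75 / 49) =5 * sqrt(3) / 7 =1.24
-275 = -275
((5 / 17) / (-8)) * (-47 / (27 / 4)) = 235 / 918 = 0.26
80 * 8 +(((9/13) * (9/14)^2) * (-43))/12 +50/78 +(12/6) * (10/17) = 333078701/519792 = 640.79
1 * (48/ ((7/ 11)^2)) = 5808/ 49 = 118.53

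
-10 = -10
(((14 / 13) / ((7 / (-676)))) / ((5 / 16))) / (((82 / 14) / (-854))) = 9947392 / 205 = 48523.86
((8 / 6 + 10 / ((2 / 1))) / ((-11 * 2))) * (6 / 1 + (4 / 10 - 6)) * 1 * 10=-38 / 33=-1.15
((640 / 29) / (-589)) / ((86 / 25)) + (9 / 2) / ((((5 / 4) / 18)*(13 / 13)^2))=237932492 / 3672415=64.79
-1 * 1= -1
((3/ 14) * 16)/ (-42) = -4/ 49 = -0.08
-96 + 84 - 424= -436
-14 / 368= -7 / 184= -0.04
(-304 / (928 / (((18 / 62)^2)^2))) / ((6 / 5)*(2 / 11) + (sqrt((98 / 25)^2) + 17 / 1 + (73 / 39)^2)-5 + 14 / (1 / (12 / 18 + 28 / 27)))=-156425229675 / 2923369987084342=-0.00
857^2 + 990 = 735439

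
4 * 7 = 28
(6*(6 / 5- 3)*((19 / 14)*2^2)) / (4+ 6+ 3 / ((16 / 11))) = -32832 / 6755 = -4.86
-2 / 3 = -0.67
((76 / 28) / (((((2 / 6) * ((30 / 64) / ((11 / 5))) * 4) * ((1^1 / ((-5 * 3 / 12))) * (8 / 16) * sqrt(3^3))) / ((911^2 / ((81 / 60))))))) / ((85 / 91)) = -36078325712 * sqrt(3) / 20655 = -3025393.04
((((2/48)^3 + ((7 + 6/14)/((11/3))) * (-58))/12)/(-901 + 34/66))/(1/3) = 125079475/3834077184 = 0.03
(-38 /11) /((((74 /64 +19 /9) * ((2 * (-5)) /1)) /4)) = 21888 /51755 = 0.42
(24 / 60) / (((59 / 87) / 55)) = 1914 / 59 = 32.44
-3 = -3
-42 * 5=-210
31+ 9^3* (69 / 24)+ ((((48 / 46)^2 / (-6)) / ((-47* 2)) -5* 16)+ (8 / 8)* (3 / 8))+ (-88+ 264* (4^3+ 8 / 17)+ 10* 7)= 32206663259 / 1690684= 19049.49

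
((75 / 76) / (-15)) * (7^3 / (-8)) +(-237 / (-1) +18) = 156755 / 608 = 257.82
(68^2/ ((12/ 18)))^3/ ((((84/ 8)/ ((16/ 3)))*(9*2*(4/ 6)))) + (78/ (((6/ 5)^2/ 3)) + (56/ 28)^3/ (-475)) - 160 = 93924108509313/ 6650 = 14123926091.63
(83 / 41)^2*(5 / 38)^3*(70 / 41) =30139375 / 1890916556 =0.02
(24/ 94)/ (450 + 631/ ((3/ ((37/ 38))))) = 1368/ 3508409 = 0.00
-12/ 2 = -6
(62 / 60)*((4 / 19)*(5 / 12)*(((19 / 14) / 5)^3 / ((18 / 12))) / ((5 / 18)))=11191 / 2572500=0.00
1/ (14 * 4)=1/ 56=0.02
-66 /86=-33 /43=-0.77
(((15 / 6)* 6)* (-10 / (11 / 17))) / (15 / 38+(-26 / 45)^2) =-196222500 / 616693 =-318.19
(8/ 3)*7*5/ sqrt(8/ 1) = 33.00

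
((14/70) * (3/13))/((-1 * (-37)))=3/2405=0.00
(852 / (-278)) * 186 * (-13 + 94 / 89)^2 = -89534223684 / 1101019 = -81319.42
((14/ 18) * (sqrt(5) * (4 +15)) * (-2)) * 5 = -1330 * sqrt(5)/ 9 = -330.44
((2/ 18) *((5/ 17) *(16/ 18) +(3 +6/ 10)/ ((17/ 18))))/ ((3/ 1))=3116/ 20655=0.15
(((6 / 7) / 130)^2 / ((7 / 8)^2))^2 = 331776 / 102905300850625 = 0.00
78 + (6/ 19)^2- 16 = 22418/ 361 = 62.10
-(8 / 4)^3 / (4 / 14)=-28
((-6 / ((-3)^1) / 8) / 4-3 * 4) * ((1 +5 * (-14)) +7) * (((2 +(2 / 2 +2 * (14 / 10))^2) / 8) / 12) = 811177 / 6400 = 126.75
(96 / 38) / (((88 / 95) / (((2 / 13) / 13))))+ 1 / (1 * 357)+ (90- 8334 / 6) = -862074958 / 663663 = -1298.96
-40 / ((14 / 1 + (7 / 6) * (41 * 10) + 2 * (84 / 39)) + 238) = -1560 / 28651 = -0.05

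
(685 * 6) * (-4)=-16440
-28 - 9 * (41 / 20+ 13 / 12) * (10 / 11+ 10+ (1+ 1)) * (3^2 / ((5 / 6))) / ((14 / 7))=-548294 / 275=-1993.80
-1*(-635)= 635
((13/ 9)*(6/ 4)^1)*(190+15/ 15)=2483/ 6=413.83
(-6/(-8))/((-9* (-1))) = 1/12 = 0.08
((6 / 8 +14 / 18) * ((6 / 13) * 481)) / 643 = 2035 / 3858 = 0.53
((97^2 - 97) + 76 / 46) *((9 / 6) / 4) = 321321 / 92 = 3492.62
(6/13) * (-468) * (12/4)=-648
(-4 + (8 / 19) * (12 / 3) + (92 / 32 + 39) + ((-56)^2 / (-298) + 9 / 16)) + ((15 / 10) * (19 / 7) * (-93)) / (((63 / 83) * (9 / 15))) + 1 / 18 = -801.76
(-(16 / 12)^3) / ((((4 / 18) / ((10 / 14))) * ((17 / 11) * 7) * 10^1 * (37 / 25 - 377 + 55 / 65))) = 57200 / 304300731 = 0.00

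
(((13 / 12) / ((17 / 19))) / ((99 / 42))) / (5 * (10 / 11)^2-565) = -2717 / 2966670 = -0.00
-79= -79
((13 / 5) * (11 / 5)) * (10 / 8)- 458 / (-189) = 36187 / 3780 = 9.57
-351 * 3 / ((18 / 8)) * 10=-4680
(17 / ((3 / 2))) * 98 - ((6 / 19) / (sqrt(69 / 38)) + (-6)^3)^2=-59710004 / 1311 + 864 * sqrt(2622) / 437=-45444.15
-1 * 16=-16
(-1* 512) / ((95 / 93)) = -47616 / 95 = -501.22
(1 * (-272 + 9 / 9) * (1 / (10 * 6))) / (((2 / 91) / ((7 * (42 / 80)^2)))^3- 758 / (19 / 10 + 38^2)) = 28954785986974390070619 / 3360717768656610290800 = 8.62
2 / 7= 0.29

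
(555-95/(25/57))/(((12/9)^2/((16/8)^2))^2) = 34263/20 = 1713.15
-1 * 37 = -37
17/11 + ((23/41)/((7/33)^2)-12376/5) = -271948874/110495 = -2461.19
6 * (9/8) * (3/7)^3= 729/1372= 0.53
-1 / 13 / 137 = -1 / 1781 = -0.00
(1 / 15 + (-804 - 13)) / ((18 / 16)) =-98032 / 135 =-726.16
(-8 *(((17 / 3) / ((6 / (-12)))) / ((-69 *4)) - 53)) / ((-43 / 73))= -6402100 / 8901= -719.26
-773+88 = -685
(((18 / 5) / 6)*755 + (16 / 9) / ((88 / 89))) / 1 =45025 / 99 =454.80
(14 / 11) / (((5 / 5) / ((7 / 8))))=49 / 44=1.11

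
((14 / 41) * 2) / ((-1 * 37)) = -0.02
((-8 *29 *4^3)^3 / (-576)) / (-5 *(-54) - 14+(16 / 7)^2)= 4894969856 / 225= 21755421.58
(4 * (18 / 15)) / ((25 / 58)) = 1392 / 125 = 11.14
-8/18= -4/9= -0.44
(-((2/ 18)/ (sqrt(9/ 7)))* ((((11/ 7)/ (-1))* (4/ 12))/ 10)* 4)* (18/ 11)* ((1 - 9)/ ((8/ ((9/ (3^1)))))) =-4* sqrt(7)/ 105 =-0.10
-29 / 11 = -2.64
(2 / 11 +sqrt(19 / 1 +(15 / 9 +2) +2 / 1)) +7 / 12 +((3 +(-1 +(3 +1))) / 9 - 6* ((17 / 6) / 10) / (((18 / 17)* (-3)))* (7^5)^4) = sqrt(222) / 3 +63414903640027139921 / 1485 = 42703638814833095.82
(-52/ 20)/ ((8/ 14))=-4.55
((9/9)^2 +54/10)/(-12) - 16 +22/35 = -334/21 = -15.90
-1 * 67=-67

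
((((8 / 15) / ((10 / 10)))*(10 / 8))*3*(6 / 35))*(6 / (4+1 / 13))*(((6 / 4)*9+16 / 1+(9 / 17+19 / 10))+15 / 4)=405522 / 22525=18.00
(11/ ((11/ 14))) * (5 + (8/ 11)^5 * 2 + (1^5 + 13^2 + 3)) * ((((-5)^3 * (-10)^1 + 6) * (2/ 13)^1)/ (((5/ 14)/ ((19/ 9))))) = 89594879798144/ 31404945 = 2852890.84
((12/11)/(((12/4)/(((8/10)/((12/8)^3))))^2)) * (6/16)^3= 8/22275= 0.00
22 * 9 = 198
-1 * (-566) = 566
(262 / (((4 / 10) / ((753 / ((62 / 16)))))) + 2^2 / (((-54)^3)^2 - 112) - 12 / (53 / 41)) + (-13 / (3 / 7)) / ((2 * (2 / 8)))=3886755424271110537 / 30553529306484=127211.34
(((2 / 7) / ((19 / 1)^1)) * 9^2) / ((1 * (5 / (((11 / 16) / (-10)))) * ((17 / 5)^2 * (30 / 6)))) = -891 / 3074960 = -0.00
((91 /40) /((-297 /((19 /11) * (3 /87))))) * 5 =-1729 /757944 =-0.00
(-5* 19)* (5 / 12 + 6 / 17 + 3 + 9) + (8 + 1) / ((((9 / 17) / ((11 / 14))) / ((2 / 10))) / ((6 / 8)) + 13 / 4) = -1431754397 / 1181364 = -1211.95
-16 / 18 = -8 / 9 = -0.89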